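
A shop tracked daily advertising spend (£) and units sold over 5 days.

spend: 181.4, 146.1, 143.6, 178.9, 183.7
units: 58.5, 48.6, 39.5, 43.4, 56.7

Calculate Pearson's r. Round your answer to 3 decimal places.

n = 5, Σx = 833.7, Σy = 246.7, Σx² = 140623.03, Σy² = 12442.91, Σxy = 41564.61
nΣxy − ΣxΣy = 207823.05 − 205673.79 = 2149.26
nΣx² − (Σx)² = 703115.15 − 695055.69 = 8059.46; nΣy² − (Σy)² = 62214.55 − 60860.89 = 1353.66
r = 2149.26 / √(8059.46 × 1353.66) = 2149.26 / 3302.9939 ≈ 0.651

0.651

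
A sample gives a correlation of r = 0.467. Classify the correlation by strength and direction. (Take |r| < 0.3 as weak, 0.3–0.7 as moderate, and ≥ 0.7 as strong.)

moderate positive

r = 0.467 > 0 so the relationship is positive.
|r| = 0.467, which falls in the moderate range.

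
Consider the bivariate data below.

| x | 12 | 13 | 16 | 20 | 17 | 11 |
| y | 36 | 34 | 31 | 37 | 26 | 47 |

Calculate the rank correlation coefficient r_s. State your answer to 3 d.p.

Rank x: 2, 3, 4, 6, 5, 1
Rank y: 4, 3, 2, 5, 1, 6
d = rank(x) − rank(y): -2, 0, 2, 1, 4, -5; Σd² = 50
ρ = 1 − 6Σd² / [n(n²−1)] = 1 − 6×50 / (6×35) = 1 − 300/210 ≈ -0.429

-0.429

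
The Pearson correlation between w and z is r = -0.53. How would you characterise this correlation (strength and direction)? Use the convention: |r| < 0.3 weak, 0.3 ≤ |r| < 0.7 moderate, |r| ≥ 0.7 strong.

moderate negative

r = -0.53 < 0 so the relationship is negative.
|r| = 0.53, which falls in the moderate range.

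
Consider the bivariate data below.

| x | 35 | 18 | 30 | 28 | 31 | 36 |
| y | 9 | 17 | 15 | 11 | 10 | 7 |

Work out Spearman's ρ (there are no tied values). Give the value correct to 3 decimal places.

-0.943

Rank x: 5, 1, 3, 2, 4, 6
Rank y: 2, 6, 5, 4, 3, 1
d = rank(x) − rank(y): 3, -5, -2, -2, 1, 5; Σd² = 68
ρ = 1 − 6Σd² / [n(n²−1)] = 1 − 6×68 / (6×35) = 1 − 408/210 ≈ -0.943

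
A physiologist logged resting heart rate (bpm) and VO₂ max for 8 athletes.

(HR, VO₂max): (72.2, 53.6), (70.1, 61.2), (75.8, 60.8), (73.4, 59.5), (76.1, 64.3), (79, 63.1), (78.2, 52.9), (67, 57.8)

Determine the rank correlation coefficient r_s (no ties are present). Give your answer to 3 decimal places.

0.262

Rank HR: 3, 2, 5, 4, 6, 8, 7, 1
Rank VO₂max: 2, 6, 5, 4, 8, 7, 1, 3
d = rank(HR) − rank(VO₂max): 1, -4, 0, 0, -2, 1, 6, -2; Σd² = 62
ρ = 1 − 6Σd² / [n(n²−1)] = 1 − 6×62 / (8×63) = 1 − 372/504 ≈ 0.262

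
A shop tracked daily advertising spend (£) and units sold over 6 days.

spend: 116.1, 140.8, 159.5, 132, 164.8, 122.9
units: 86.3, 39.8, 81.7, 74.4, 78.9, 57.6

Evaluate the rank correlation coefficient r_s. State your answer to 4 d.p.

Rank spend: 1, 4, 5, 3, 6, 2
Rank units: 6, 1, 5, 3, 4, 2
d = rank(spend) − rank(units): -5, 3, 0, 0, 2, 0; Σd² = 38
ρ = 1 − 6Σd² / [n(n²−1)] = 1 − 6×38 / (6×35) = 1 − 228/210 ≈ -0.0857

-0.0857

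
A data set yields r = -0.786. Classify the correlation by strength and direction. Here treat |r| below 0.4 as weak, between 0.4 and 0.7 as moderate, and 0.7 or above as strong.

strong negative

r = -0.786 < 0 so the relationship is negative.
|r| = 0.786, which falls in the strong range.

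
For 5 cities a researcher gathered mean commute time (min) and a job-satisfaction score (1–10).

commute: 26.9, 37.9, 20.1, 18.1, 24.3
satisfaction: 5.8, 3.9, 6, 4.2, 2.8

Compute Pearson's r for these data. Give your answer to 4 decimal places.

n = 5, Σx = 127.3, Σy = 22.7, Σx² = 3482.13, Σy² = 110.33, Σxy = 568.49
nΣxy − ΣxΣy = 2842.45 − 2889.71 = -47.26
nΣx² − (Σx)² = 17410.65 − 16205.29 = 1205.36; nΣy² − (Σy)² = 551.65 − 515.29 = 36.36
r = -47.26 / √(1205.36 × 36.36) = -47.26 / 209.3487 ≈ -0.2257

-0.2257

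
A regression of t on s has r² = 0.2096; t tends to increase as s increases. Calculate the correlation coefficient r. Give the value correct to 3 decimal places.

|r| = √0.2096 = 0.458
The association is positive, so r = 0.458.

0.458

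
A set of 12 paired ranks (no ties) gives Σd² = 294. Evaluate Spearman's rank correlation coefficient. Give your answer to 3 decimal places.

-0.028

ρ = 1 − 6Σd² / [n(n²−1)] = 1 − 6×294 / (12×143)
  = 1 − 1764/1716 = 1 − 1.0280 ≈ -0.028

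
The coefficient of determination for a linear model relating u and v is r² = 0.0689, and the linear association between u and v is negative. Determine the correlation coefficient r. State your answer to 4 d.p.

|r| = √0.0689 = 0.2625
The association is negative, so r = −0.2625.

-0.2625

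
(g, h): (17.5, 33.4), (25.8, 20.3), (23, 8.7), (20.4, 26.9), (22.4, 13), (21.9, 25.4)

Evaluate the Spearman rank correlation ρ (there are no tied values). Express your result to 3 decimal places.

Rank g: 1, 6, 5, 2, 4, 3
Rank h: 6, 3, 1, 5, 2, 4
d = rank(g) − rank(h): -5, 3, 4, -3, 2, -1; Σd² = 64
ρ = 1 − 6Σd² / [n(n²−1)] = 1 − 6×64 / (6×35) = 1 − 384/210 ≈ -0.829

-0.829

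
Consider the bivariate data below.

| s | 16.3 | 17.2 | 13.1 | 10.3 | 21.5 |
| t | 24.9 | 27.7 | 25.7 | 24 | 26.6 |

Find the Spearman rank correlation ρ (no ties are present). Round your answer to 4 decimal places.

0.8000

Rank s: 3, 4, 2, 1, 5
Rank t: 2, 5, 3, 1, 4
d = rank(s) − rank(t): 1, -1, -1, 0, 1; Σd² = 4
ρ = 1 − 6Σd² / [n(n²−1)] = 1 − 6×4 / (5×24) = 1 − 24/120 ≈ 0.8000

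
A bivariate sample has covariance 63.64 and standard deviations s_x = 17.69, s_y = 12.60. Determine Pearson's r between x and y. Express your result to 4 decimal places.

0.2855

r = Cov(x,y) / (s_x · s_y) = 63.64 / (17.69 × 12.60)
  = 63.64 / 222.8940 ≈ 0.2855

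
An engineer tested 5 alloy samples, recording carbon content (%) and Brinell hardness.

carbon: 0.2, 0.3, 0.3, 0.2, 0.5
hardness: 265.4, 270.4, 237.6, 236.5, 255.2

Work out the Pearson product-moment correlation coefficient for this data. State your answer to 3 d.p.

0.111

n = 5, Σx = 1.5, Σy = 1265.1, Σx² = 0.51, Σy² = 321066.37, Σxy = 380.38
nΣxy − ΣxΣy = 1901.9 − 1897.65 = 4.25
nΣx² − (Σx)² = 2.55 − 2.25 = 0.3; nΣy² − (Σy)² = 1605331.85 − 1600478.01 = 4853.84
r = 4.25 / √(0.3 × 4853.84) = 4.25 / 38.1596 ≈ 0.111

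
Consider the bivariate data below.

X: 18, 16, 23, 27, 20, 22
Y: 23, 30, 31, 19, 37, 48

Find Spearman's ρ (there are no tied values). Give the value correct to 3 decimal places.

-0.086

Rank X: 2, 1, 5, 6, 3, 4
Rank Y: 2, 3, 4, 1, 5, 6
d = rank(X) − rank(Y): 0, -2, 1, 5, -2, -2; Σd² = 38
ρ = 1 − 6Σd² / [n(n²−1)] = 1 − 6×38 / (6×35) = 1 − 228/210 ≈ -0.086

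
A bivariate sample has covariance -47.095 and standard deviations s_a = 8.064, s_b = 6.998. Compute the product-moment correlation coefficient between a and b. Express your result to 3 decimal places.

r = Cov(a,b) / (s_a · s_b) = -47.095 / (8.064 × 6.998)
  = -47.095 / 56.4319 ≈ -0.835

-0.835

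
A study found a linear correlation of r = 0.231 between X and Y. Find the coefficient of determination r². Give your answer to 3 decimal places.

0.053

r² = (0.231)² = 0.053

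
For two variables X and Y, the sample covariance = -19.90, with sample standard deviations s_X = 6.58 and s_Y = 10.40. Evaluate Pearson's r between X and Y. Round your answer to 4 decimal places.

r = Cov(X,Y) / (s_X · s_Y) = -19.90 / (6.58 × 10.40)
  = -19.90 / 68.4320 ≈ -0.2908

-0.2908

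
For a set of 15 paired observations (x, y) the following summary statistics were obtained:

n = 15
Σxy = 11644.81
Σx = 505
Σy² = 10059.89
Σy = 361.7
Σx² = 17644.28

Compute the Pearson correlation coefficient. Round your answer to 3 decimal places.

-0.574

r = (nΣxy − ΣxΣy) / √[(nΣx² − (Σx)²)(nΣy² − (Σy)²)]
Numerator: 15×11644.81 − 505×361.7 = -7986.35
Denominator: √[(264664.2 − 255025)(150898.35 − 130826.89)] = √[9639.2 × 20071.46] = 13909.4506
r = -7986.35 / 13909.4506 ≈ -0.574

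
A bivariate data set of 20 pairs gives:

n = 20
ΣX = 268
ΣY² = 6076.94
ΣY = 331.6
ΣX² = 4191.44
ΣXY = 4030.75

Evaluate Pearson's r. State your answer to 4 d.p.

r = (nΣXY − ΣXΣY) / √[(nΣX² − (ΣX)²)(nΣY² − (ΣY)²)]
Numerator: 20×4030.75 − 268×331.6 = -8253.8
Denominator: √[(83828.8 − 71824)(121538.8 − 109958.56)] = √[12004.8 × 11580.24] = 11790.6092
r = -8253.8 / 11790.6092 ≈ -0.7000

-0.7000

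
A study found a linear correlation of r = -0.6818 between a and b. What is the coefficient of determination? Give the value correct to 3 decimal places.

0.465

r² = (-0.6818)² = 0.465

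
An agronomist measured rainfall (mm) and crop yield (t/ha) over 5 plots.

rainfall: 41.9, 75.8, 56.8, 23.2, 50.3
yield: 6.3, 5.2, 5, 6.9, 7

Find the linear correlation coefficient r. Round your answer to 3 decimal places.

n = 5, Σx = 248, Σy = 30.4, Σx² = 13795.82, Σy² = 188.34, Σxy = 1454.31
nΣxy − ΣxΣy = 7271.55 − 7539.2 = -267.65
nΣx² − (Σx)² = 68979.1 − 61504 = 7475.1; nΣy² − (Σy)² = 941.7 − 924.16 = 17.54
r = -267.65 / √(7475.1 × 17.54) = -267.65 / 362.0956 ≈ -0.739

-0.739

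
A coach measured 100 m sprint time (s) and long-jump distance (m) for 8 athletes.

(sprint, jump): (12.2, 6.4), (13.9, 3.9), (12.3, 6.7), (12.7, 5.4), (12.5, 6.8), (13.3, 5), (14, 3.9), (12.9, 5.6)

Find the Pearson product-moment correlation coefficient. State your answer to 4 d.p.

n = 8, Σx = 103.8, Σy = 43.7, Σx² = 1350.18, Σy² = 248.03, Σxy = 561.62
nΣxy − ΣxΣy = 4492.96 − 4536.06 = -43.1
nΣx² − (Σx)² = 10801.44 − 10774.44 = 27; nΣy² − (Σy)² = 1984.24 − 1909.69 = 74.55
r = -43.1 / √(27 × 74.55) = -43.1 / 44.8648 ≈ -0.9607

-0.9607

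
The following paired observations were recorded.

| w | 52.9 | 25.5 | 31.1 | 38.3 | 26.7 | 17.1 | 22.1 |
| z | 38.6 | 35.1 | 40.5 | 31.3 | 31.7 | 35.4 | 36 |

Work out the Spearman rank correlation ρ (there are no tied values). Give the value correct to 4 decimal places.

Rank w: 7, 3, 5, 6, 4, 1, 2
Rank z: 6, 3, 7, 1, 2, 4, 5
d = rank(w) − rank(z): 1, 0, -2, 5, 2, -3, -3; Σd² = 52
ρ = 1 − 6Σd² / [n(n²−1)] = 1 − 6×52 / (7×48) = 1 − 312/336 ≈ 0.0714

0.0714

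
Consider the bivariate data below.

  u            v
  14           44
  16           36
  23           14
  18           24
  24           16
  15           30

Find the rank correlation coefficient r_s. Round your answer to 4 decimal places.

Rank u: 1, 3, 5, 4, 6, 2
Rank v: 6, 5, 1, 3, 2, 4
d = rank(u) − rank(v): -5, -2, 4, 1, 4, -2; Σd² = 66
ρ = 1 − 6Σd² / [n(n²−1)] = 1 − 6×66 / (6×35) = 1 − 396/210 ≈ -0.8857

-0.8857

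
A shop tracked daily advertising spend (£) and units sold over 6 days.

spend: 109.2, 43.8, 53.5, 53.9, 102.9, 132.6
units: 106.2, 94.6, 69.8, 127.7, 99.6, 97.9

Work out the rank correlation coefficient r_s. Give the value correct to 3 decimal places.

Rank spend: 5, 1, 2, 3, 4, 6
Rank units: 5, 2, 1, 6, 4, 3
d = rank(spend) − rank(units): 0, -1, 1, -3, 0, 3; Σd² = 20
ρ = 1 − 6Σd² / [n(n²−1)] = 1 − 6×20 / (6×35) = 1 − 120/210 ≈ 0.429

0.429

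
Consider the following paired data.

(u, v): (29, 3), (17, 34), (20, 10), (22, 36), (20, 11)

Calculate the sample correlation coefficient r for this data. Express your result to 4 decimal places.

n = 5, Σu = 108, Σv = 94, Σu² = 2414, Σv² = 2682, Σuv = 1877
nΣuv − ΣuΣv = 9385 − 10152 = -767
nΣu² − (Σu)² = 12070 − 11664 = 406; nΣv² − (Σv)² = 13410 − 8836 = 4574
r = -767 / √(406 × 4574) = -767 / 1362.7340 ≈ -0.5628

-0.5628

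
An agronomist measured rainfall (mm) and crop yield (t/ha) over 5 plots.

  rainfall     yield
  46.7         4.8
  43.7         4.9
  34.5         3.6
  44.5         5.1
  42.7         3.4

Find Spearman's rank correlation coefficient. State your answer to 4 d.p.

0.6000

Rank rainfall: 5, 3, 1, 4, 2
Rank yield: 3, 4, 2, 5, 1
d = rank(rainfall) − rank(yield): 2, -1, -1, -1, 1; Σd² = 8
ρ = 1 − 6Σd² / [n(n²−1)] = 1 − 6×8 / (5×24) = 1 − 48/120 ≈ 0.6000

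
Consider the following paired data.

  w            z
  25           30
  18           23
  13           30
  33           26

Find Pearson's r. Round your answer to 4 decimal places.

-0.1493

n = 4, Σw = 89, Σz = 109, Σw² = 2207, Σz² = 3005, Σwz = 2412
nΣwz − ΣwΣz = 9648 − 9701 = -53
nΣw² − (Σw)² = 8828 − 7921 = 907; nΣz² − (Σz)² = 12020 − 11881 = 139
r = -53 / √(907 × 139) = -53 / 355.0676 ≈ -0.1493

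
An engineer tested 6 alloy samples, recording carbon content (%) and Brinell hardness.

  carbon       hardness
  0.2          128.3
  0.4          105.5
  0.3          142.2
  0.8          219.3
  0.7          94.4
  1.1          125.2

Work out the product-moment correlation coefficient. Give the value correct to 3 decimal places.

0.190

n = 6, Σx = 3.5, Σy = 814.9, Σx² = 2.63, Σy² = 120490.87, Σxy = 489.76
nΣxy − ΣxΣy = 2938.56 − 2852.15 = 86.41
nΣx² − (Σx)² = 15.78 − 12.25 = 3.53; nΣy² − (Σy)² = 722945.22 − 664062.01 = 58883.21
r = 86.41 / √(3.53 × 58883.21) = 86.41 / 455.9142 ≈ 0.190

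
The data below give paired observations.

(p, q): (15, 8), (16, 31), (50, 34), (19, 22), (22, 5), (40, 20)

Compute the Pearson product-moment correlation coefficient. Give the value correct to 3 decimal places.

n = 6, Σp = 162, Σq = 120, Σp² = 5426, Σq² = 3090, Σpq = 3644
nΣpq − ΣpΣq = 21864 − 19440 = 2424
nΣp² − (Σp)² = 32556 − 26244 = 6312; nΣq² − (Σq)² = 18540 − 14400 = 4140
r = 2424 / √(6312 × 4140) = 2424 / 5111.9155 ≈ 0.474

0.474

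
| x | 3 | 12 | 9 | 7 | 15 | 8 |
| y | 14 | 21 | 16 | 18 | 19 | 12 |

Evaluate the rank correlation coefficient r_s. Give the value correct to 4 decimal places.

0.6571

Rank x: 1, 5, 4, 2, 6, 3
Rank y: 2, 6, 3, 4, 5, 1
d = rank(x) − rank(y): -1, -1, 1, -2, 1, 2; Σd² = 12
ρ = 1 − 6Σd² / [n(n²−1)] = 1 − 6×12 / (6×35) = 1 − 72/210 ≈ 0.6571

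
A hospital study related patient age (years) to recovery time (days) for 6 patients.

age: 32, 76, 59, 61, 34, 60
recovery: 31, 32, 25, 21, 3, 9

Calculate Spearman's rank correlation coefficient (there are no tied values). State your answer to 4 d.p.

Rank age: 1, 6, 3, 5, 2, 4
Rank recovery: 5, 6, 4, 3, 1, 2
d = rank(age) − rank(recovery): -4, 0, -1, 2, 1, 2; Σd² = 26
ρ = 1 − 6Σd² / [n(n²−1)] = 1 − 6×26 / (6×35) = 1 − 156/210 ≈ 0.2571

0.2571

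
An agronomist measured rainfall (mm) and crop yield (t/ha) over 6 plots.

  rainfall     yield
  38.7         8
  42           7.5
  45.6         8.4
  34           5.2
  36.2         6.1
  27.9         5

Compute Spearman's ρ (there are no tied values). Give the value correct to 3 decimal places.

Rank rainfall: 4, 5, 6, 2, 3, 1
Rank yield: 5, 4, 6, 2, 3, 1
d = rank(rainfall) − rank(yield): -1, 1, 0, 0, 0, 0; Σd² = 2
ρ = 1 − 6Σd² / [n(n²−1)] = 1 − 6×2 / (6×35) = 1 − 12/210 ≈ 0.943

0.943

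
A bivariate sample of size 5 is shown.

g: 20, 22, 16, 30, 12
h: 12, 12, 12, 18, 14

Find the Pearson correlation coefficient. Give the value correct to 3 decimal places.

0.622

n = 5, Σg = 100, Σh = 68, Σg² = 2184, Σh² = 952, Σgh = 1404
nΣgh − ΣgΣh = 7020 − 6800 = 220
nΣg² − (Σg)² = 10920 − 10000 = 920; nΣh² − (Σh)² = 4760 − 4624 = 136
r = 220 / √(920 × 136) = 220 / 353.7231 ≈ 0.622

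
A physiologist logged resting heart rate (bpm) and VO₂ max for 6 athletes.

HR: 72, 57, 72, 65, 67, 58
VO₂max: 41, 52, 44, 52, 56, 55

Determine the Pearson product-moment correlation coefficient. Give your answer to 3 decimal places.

-0.720

n = 6, Σx = 391, Σy = 300, Σx² = 25695, Σy² = 15186, Σxy = 19406
nΣxy − ΣxΣy = 116436 − 117300 = -864
nΣx² − (Σx)² = 154170 − 152881 = 1289; nΣy² − (Σy)² = 91116 − 90000 = 1116
r = -864 / √(1289 × 1116) = -864 / 1199.3848 ≈ -0.720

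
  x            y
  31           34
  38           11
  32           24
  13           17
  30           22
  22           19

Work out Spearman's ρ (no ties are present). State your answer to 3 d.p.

Rank x: 4, 6, 5, 1, 3, 2
Rank y: 6, 1, 5, 2, 4, 3
d = rank(x) − rank(y): -2, 5, 0, -1, -1, -1; Σd² = 32
ρ = 1 − 6Σd² / [n(n²−1)] = 1 − 6×32 / (6×35) = 1 − 192/210 ≈ 0.086

0.086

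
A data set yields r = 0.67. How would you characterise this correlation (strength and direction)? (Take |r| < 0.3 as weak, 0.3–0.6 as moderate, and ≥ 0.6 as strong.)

strong positive

r = 0.67 > 0 so the relationship is positive.
|r| = 0.67, which falls in the strong range.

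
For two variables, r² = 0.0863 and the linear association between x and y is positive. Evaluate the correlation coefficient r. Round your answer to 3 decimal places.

0.294

|r| = √0.0863 = 0.294
The association is positive, so r = 0.294.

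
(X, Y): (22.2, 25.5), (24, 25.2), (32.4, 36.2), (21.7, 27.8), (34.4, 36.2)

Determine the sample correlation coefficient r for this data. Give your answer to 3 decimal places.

0.948

n = 5, ΣX = 134.7, ΣY = 150.9, ΣX² = 3772.85, ΣY² = 4679.01, ΣXY = 4192.32
nΣXY − ΣXΣY = 20961.6 − 20326.23 = 635.37
nΣX² − (ΣX)² = 18864.25 − 18144.09 = 720.16; nΣY² − (ΣY)² = 23395.05 − 22770.81 = 624.24
r = 635.37 / √(720.16 × 624.24) = 635.37 / 670.4869 ≈ 0.948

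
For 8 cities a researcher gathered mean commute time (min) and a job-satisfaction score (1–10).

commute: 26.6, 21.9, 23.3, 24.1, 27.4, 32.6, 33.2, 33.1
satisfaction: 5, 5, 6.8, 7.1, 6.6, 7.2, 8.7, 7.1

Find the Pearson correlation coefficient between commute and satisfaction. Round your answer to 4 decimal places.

n = 8, Σx = 222.2, Σy = 53.5, Σx² = 6322.24, Σy² = 368.15, Σxy = 1511.46
nΣxy − ΣxΣy = 12091.68 − 11887.7 = 203.98
nΣx² − (Σx)² = 50577.92 − 49372.84 = 1205.08; nΣy² − (Σy)² = 2945.2 − 2862.25 = 82.95
r = 203.98 / √(1205.08 × 82.95) = 203.98 / 316.1667 ≈ 0.6452

0.6452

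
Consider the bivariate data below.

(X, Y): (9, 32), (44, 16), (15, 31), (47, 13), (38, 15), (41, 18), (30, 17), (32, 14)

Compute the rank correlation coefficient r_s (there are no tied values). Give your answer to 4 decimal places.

-0.7143

Rank X: 1, 7, 2, 8, 5, 6, 3, 4
Rank Y: 8, 4, 7, 1, 3, 6, 5, 2
d = rank(X) − rank(Y): -7, 3, -5, 7, 2, 0, -2, 2; Σd² = 144
ρ = 1 − 6Σd² / [n(n²−1)] = 1 − 6×144 / (8×63) = 1 − 864/504 ≈ -0.7143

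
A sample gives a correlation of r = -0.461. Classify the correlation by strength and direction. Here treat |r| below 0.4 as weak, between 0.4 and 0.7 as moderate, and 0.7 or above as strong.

moderate negative

r = -0.461 < 0 so the relationship is negative.
|r| = 0.461, which falls in the moderate range.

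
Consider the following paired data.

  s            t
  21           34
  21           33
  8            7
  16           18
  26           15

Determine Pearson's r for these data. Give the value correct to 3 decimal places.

n = 5, Σs = 92, Σt = 107, Σs² = 1878, Σt² = 2843, Σst = 2141
nΣst − ΣsΣt = 10705 − 9844 = 861
nΣs² − (Σs)² = 9390 − 8464 = 926; nΣt² − (Σt)² = 14215 − 11449 = 2766
r = 861 / √(926 × 2766) = 861 / 1600.4112 ≈ 0.538

0.538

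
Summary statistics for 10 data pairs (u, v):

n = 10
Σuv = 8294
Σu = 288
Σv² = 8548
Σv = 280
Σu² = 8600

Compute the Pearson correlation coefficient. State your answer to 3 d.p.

0.494

r = (nΣuv − ΣuΣv) / √[(nΣu² − (Σu)²)(nΣv² − (Σv)²)]
Numerator: 10×8294 − 288×280 = 2300
Denominator: √[(86000 − 82944)(85480 − 78400)] = √[3056 × 7080] = 4651.5030
r = 2300 / 4651.5030 ≈ 0.494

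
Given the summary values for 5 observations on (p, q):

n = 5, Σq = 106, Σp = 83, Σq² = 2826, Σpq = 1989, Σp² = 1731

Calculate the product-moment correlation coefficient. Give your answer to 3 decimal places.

0.507

r = (nΣpq − ΣpΣq) / √[(nΣp² − (Σp)²)(nΣq² − (Σq)²)]
Numerator: 5×1989 − 83×106 = 1147
Denominator: √[(8655 − 6889)(14130 − 11236)] = √[1766 × 2894] = 2260.7087
r = 1147 / 2260.7087 ≈ 0.507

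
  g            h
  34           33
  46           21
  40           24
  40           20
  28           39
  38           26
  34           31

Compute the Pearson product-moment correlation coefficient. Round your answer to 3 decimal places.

-0.936

n = 7, Σg = 260, Σh = 194, Σg² = 9856, Σh² = 5664, Σgh = 6982
nΣgh − ΣgΣh = 48874 − 50440 = -1566
nΣg² − (Σg)² = 68992 − 67600 = 1392; nΣh² − (Σh)² = 39648 − 37636 = 2012
r = -1566 / √(1392 × 2012) = -1566 / 1673.5304 ≈ -0.936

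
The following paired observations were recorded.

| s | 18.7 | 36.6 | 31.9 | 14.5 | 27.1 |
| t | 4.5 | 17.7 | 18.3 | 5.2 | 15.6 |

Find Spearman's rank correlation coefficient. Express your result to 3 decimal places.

Rank s: 2, 5, 4, 1, 3
Rank t: 1, 4, 5, 2, 3
d = rank(s) − rank(t): 1, 1, -1, -1, 0; Σd² = 4
ρ = 1 − 6Σd² / [n(n²−1)] = 1 − 6×4 / (5×24) = 1 − 24/120 ≈ 0.800

0.800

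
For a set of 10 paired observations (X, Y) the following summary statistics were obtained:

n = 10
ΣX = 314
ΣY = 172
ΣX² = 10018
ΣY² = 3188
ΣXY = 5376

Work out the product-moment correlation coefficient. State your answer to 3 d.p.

-0.130

r = (nΣXY − ΣXΣY) / √[(nΣX² − (ΣX)²)(nΣY² − (ΣY)²)]
Numerator: 10×5376 − 314×172 = -248
Denominator: √[(100180 − 98596)(31880 − 29584)] = √[1584 × 2296] = 1907.0564
r = -248 / 1907.0564 ≈ -0.130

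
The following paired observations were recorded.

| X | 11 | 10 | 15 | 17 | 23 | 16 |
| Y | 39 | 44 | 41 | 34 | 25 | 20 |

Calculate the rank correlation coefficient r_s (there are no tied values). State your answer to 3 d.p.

-0.771

Rank X: 2, 1, 3, 5, 6, 4
Rank Y: 4, 6, 5, 3, 2, 1
d = rank(X) − rank(Y): -2, -5, -2, 2, 4, 3; Σd² = 62
ρ = 1 − 6Σd² / [n(n²−1)] = 1 − 6×62 / (6×35) = 1 − 372/210 ≈ -0.771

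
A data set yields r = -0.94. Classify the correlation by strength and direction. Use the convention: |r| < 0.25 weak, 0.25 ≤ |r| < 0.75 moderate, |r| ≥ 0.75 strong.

strong negative

r = -0.94 < 0 so the relationship is negative.
|r| = 0.94, which falls in the strong range.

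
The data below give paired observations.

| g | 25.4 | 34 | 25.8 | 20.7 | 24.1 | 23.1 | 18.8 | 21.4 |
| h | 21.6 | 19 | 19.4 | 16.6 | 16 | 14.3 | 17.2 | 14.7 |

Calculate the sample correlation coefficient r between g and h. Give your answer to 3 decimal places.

0.479

n = 8, Σg = 193.3, Σh = 138.8, Σg² = 4821.11, Σh² = 2451.9, Σgh = 3392.65
nΣgh − ΣgΣh = 27141.2 − 26830.04 = 311.16
nΣg² − (Σg)² = 38568.88 − 37364.89 = 1203.99; nΣh² − (Σh)² = 19615.2 − 19265.44 = 349.76
r = 311.16 / √(1203.99 × 349.76) = 311.16 / 648.9280 ≈ 0.479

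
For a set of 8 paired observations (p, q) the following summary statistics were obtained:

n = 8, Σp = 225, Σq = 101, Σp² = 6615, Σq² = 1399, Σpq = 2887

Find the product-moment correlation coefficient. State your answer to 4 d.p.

r = (nΣpq − ΣpΣq) / √[(nΣp² − (Σp)²)(nΣq² − (Σq)²)]
Numerator: 8×2887 − 225×101 = 371
Denominator: √[(52920 − 50625)(11192 − 10201)] = √[2295 × 991] = 1508.0932
r = 371 / 1508.0932 ≈ 0.2460

0.2460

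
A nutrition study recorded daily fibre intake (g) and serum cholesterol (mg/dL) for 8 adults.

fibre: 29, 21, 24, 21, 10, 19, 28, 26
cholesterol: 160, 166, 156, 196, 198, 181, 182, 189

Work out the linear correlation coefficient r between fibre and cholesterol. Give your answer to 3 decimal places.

-0.521

n = 8, Σx = 178, Σy = 1428, Σx² = 4220, Σy² = 256718, Σxy = 31415
nΣxy − ΣxΣy = 251320 − 254184 = -2864
nΣx² − (Σx)² = 33760 − 31684 = 2076; nΣy² − (Σy)² = 2053744 − 2039184 = 14560
r = -2864 / √(2076 × 14560) = -2864 / 5497.8687 ≈ -0.521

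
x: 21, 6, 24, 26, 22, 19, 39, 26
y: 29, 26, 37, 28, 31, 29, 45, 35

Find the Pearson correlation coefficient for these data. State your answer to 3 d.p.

n = 8, Σx = 183, Σy = 260, Σx² = 4771, Σy² = 8722, Σxy = 6279
nΣxy − ΣxΣy = 50232 − 47580 = 2652
nΣx² − (Σx)² = 38168 − 33489 = 4679; nΣy² − (Σy)² = 69776 − 67600 = 2176
r = 2652 / √(4679 × 2176) = 2652 / 3190.8469 ≈ 0.831

0.831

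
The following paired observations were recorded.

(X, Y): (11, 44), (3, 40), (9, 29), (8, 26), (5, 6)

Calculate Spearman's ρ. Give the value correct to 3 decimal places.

0.400

Rank X: 5, 1, 4, 3, 2
Rank Y: 5, 4, 3, 2, 1
d = rank(X) − rank(Y): 0, -3, 1, 1, 1; Σd² = 12
ρ = 1 − 6Σd² / [n(n²−1)] = 1 − 6×12 / (5×24) = 1 − 72/120 ≈ 0.400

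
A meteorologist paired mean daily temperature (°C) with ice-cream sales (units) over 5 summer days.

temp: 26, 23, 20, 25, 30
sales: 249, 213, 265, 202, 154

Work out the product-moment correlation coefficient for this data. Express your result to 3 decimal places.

n = 5, Σx = 124, Σy = 1083, Σx² = 3130, Σy² = 242115, Σxy = 26343
nΣxy − ΣxΣy = 131715 − 134292 = -2577
nΣx² − (Σx)² = 15650 − 15376 = 274; nΣy² − (Σy)² = 1210575 − 1172889 = 37686
r = -2577 / √(274 × 37686) = -2577 / 3213.4038 ≈ -0.802

-0.802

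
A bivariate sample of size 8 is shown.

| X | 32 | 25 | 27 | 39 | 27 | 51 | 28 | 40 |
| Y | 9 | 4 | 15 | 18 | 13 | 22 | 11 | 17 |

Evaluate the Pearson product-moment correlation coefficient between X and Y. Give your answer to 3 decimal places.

0.816

n = 8, ΣX = 269, ΣY = 109, ΣX² = 9613, ΣY² = 1709, ΣXY = 3956
nΣXY − ΣXΣY = 31648 − 29321 = 2327
nΣX² − (ΣX)² = 76904 − 72361 = 4543; nΣY² − (ΣY)² = 13672 − 11881 = 1791
r = 2327 / √(4543 × 1791) = 2327 / 2852.4574 ≈ 0.816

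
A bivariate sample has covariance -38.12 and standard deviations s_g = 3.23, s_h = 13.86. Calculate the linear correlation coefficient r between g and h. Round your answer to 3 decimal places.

r = Cov(g,h) / (s_g · s_h) = -38.12 / (3.23 × 13.86)
  = -38.12 / 44.7678 ≈ -0.852

-0.852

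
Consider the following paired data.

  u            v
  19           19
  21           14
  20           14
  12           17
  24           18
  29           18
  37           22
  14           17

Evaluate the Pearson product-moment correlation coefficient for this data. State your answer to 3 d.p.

n = 8, Σu = 176, Σv = 139, Σu² = 4328, Σv² = 2463, Σuv = 3145
nΣuv − ΣuΣv = 25160 − 24464 = 696
nΣu² − (Σu)² = 34624 − 30976 = 3648; nΣv² − (Σv)² = 19704 − 19321 = 383
r = 696 / √(3648 × 383) = 696 / 1182.0254 ≈ 0.589

0.589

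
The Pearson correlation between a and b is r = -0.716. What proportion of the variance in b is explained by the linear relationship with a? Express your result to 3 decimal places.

0.513

r² = (-0.716)² = 0.513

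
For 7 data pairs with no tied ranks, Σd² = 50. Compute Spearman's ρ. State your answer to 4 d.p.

0.1071

ρ = 1 − 6Σd² / [n(n²−1)] = 1 − 6×50 / (7×48)
  = 1 − 300/336 = 1 − 0.89286 ≈ 0.1071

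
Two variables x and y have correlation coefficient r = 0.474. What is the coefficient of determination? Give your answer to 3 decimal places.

r² = (0.474)² = 0.225

0.225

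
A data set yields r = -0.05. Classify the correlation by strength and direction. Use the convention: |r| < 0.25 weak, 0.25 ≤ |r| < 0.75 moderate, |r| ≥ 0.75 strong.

weak negative

r = -0.05 < 0 so the relationship is negative.
|r| = 0.05, which falls in the weak range.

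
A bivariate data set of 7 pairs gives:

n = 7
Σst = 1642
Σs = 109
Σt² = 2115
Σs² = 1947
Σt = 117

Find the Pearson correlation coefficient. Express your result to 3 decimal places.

r = (nΣst − ΣsΣt) / √[(nΣs² − (Σs)²)(nΣt² − (Σt)²)]
Numerator: 7×1642 − 109×117 = -1259
Denominator: √[(13629 − 11881)(14805 − 13689)] = √[1748 × 1116] = 1396.6990
r = -1259 / 1396.6990 ≈ -0.901

-0.901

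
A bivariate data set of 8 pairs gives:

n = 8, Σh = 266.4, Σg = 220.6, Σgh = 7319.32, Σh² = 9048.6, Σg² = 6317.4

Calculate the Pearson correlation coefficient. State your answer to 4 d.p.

-0.1307

r = (nΣgh − ΣgΣh) / √[(nΣg² − (Σg)²)(nΣh² − (Σh)²)]
Numerator: 8×7319.32 − 220.6×266.4 = -213.28
Denominator: √[(50539.2 − 48664.36)(72388.8 − 70968.96)] = √[1874.84 × 1419.84] = 1631.5553
r = -213.28 / 1631.5553 ≈ -0.1307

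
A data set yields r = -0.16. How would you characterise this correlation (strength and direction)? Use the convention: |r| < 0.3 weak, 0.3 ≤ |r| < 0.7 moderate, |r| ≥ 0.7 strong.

weak negative

r = -0.16 < 0 so the relationship is negative.
|r| = 0.16, which falls in the weak range.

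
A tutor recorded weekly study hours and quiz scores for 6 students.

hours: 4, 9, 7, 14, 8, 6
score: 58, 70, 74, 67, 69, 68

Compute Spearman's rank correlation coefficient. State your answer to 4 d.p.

0.2571

Rank hours: 1, 5, 3, 6, 4, 2
Rank score: 1, 5, 6, 2, 4, 3
d = rank(hours) − rank(score): 0, 0, -3, 4, 0, -1; Σd² = 26
ρ = 1 − 6Σd² / [n(n²−1)] = 1 − 6×26 / (6×35) = 1 − 156/210 ≈ 0.2571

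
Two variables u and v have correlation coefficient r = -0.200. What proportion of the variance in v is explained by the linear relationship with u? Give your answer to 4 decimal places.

r² = (-0.200)² = 0.0400

0.0400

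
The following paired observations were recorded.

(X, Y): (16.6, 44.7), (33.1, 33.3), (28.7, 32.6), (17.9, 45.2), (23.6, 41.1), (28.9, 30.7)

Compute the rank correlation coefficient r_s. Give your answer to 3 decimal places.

-0.771

Rank X: 1, 6, 4, 2, 3, 5
Rank Y: 5, 3, 2, 6, 4, 1
d = rank(X) − rank(Y): -4, 3, 2, -4, -1, 4; Σd² = 62
ρ = 1 − 6Σd² / [n(n²−1)] = 1 − 6×62 / (6×35) = 1 − 372/210 ≈ -0.771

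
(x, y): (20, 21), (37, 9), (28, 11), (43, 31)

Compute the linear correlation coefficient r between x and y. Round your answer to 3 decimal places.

n = 4, Σx = 128, Σy = 72, Σx² = 4402, Σy² = 1604, Σxy = 2394
nΣxy − ΣxΣy = 9576 − 9216 = 360
nΣx² − (Σx)² = 17608 − 16384 = 1224; nΣy² − (Σy)² = 6416 − 5184 = 1232
r = 360 / √(1224 × 1232) = 360 / 1227.9935 ≈ 0.293

0.293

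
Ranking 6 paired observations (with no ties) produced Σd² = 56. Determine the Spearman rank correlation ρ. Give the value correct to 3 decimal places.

-0.600

ρ = 1 − 6Σd² / [n(n²−1)] = 1 − 6×56 / (6×35)
  = 1 − 336/210 = 1 − 1.6000 ≈ -0.600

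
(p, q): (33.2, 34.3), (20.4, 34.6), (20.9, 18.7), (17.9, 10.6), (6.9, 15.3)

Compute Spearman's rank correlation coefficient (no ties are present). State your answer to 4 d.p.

Rank p: 5, 3, 4, 2, 1
Rank q: 4, 5, 3, 1, 2
d = rank(p) − rank(q): 1, -2, 1, 1, -1; Σd² = 8
ρ = 1 − 6Σd² / [n(n²−1)] = 1 − 6×8 / (5×24) = 1 − 48/120 ≈ 0.6000

0.6000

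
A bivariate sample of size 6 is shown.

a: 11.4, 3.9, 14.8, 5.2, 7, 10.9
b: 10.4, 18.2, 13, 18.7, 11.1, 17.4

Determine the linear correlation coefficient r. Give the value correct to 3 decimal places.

-0.523

n = 6, Σa = 53.2, Σb = 88.8, Σa² = 559.06, Σb² = 1384.06, Σab = 746.54
nΣab − ΣaΣb = 4479.24 − 4724.16 = -244.92
nΣa² − (Σa)² = 3354.36 − 2830.24 = 524.12; nΣb² − (Σb)² = 8304.36 − 7885.44 = 418.92
r = -244.92 / √(524.12 × 418.92) = -244.92 / 468.5769 ≈ -0.523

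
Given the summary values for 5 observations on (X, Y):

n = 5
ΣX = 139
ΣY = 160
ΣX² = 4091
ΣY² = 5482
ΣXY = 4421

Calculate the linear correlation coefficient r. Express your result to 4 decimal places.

r = (nΣXY − ΣXΣY) / √[(nΣX² − (ΣX)²)(nΣY² − (ΣY)²)]
Numerator: 5×4421 − 139×160 = -135
Denominator: √[(20455 − 19321)(27410 − 25600)] = √[1134 × 1810] = 1432.6688
r = -135 / 1432.6688 ≈ -0.0942

-0.0942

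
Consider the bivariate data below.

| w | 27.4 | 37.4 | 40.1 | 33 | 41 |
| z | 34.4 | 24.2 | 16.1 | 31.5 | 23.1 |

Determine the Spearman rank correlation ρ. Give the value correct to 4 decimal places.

-0.9000

Rank w: 1, 3, 4, 2, 5
Rank z: 5, 3, 1, 4, 2
d = rank(w) − rank(z): -4, 0, 3, -2, 3; Σd² = 38
ρ = 1 − 6Σd² / [n(n²−1)] = 1 − 6×38 / (5×24) = 1 − 228/120 ≈ -0.9000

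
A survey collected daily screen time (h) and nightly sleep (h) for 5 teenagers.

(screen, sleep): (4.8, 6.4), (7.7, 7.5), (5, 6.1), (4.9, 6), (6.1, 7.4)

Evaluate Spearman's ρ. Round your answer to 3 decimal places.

Rank screen: 1, 5, 3, 2, 4
Rank sleep: 3, 5, 2, 1, 4
d = rank(screen) − rank(sleep): -2, 0, 1, 1, 0; Σd² = 6
ρ = 1 − 6Σd² / [n(n²−1)] = 1 − 6×6 / (5×24) = 1 − 36/120 ≈ 0.700

0.700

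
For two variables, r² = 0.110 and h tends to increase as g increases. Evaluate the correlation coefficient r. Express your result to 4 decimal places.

|r| = √0.110 = 0.3317
The association is positive, so r = 0.3317.

0.3317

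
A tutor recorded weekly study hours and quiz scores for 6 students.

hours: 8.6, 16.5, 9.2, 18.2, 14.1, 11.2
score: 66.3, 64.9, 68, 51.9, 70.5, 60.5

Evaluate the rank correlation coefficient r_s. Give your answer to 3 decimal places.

-0.486

Rank hours: 1, 5, 2, 6, 4, 3
Rank score: 4, 3, 5, 1, 6, 2
d = rank(hours) − rank(score): -3, 2, -3, 5, -2, 1; Σd² = 52
ρ = 1 − 6Σd² / [n(n²−1)] = 1 − 6×52 / (6×35) = 1 − 312/210 ≈ -0.486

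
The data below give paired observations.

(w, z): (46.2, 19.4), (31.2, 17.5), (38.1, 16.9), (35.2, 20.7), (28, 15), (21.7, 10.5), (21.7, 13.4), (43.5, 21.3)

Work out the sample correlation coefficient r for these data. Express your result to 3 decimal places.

0.862

n = 8, Σw = 265.6, Σz = 134.7, Σw² = 9416.56, Σz² = 2365.21, Σwz = 4679.99
nΣwz − ΣwΣz = 37439.92 − 35776.32 = 1663.6
nΣw² − (Σw)² = 75332.48 − 70543.36 = 4789.12; nΣz² − (Σz)² = 18921.68 − 18144.09 = 777.59
r = 1663.6 / √(4789.12 × 777.59) = 1663.6 / 1929.7595 ≈ 0.862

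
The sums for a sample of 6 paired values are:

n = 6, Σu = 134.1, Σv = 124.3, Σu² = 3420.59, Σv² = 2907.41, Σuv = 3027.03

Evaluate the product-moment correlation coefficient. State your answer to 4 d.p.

r = (nΣuv − ΣuΣv) / √[(nΣu² − (Σu)²)(nΣv² − (Σv)²)]
Numerator: 6×3027.03 − 134.1×124.3 = 1493.55
Denominator: √[(20523.54 − 17982.81)(17444.46 − 15450.49)] = √[2540.73 × 1993.97] = 2250.8086
r = 1493.55 / 2250.8086 ≈ 0.6636

0.6636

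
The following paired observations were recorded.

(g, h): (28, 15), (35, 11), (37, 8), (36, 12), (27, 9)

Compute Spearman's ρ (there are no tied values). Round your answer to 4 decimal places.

-0.3000

Rank g: 2, 3, 5, 4, 1
Rank h: 5, 3, 1, 4, 2
d = rank(g) − rank(h): -3, 0, 4, 0, -1; Σd² = 26
ρ = 1 − 6Σd² / [n(n²−1)] = 1 − 6×26 / (5×24) = 1 − 156/120 ≈ -0.3000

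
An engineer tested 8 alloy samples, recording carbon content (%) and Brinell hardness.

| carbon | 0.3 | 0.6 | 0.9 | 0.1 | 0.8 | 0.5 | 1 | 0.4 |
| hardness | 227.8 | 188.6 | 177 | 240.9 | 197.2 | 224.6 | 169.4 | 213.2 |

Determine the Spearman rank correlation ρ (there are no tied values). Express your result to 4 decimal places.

-0.9524

Rank carbon: 2, 5, 7, 1, 6, 4, 8, 3
Rank hardness: 7, 3, 2, 8, 4, 6, 1, 5
d = rank(carbon) − rank(hardness): -5, 2, 5, -7, 2, -2, 7, -2; Σd² = 164
ρ = 1 − 6Σd² / [n(n²−1)] = 1 − 6×164 / (8×63) = 1 − 984/504 ≈ -0.9524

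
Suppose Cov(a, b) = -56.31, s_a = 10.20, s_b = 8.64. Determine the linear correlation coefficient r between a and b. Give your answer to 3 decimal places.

-0.639

r = Cov(a,b) / (s_a · s_b) = -56.31 / (10.20 × 8.64)
  = -56.31 / 88.1280 ≈ -0.639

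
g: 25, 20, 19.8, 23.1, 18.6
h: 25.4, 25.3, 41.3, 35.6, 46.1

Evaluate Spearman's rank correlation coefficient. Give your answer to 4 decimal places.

Rank g: 5, 3, 2, 4, 1
Rank h: 2, 1, 4, 3, 5
d = rank(g) − rank(h): 3, 2, -2, 1, -4; Σd² = 34
ρ = 1 − 6Σd² / [n(n²−1)] = 1 − 6×34 / (5×24) = 1 − 204/120 ≈ -0.7000

-0.7000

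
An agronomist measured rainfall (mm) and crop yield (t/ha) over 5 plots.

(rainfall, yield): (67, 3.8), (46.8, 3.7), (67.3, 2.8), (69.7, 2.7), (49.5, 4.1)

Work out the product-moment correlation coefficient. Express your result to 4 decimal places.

-0.7124

n = 5, Σx = 300.3, Σy = 17.1, Σx² = 18516.87, Σy² = 60.07, Σxy = 1007.34
nΣxy − ΣxΣy = 5036.7 − 5135.13 = -98.43
nΣx² − (Σx)² = 92584.35 − 90180.09 = 2404.26; nΣy² − (Σy)² = 300.35 − 292.41 = 7.94
r = -98.43 / √(2404.26 × 7.94) = -98.43 / 138.1659 ≈ -0.7124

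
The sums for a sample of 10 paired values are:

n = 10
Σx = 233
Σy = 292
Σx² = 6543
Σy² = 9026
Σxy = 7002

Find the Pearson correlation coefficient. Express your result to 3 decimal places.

r = (nΣxy − ΣxΣy) / √[(nΣx² − (Σx)²)(nΣy² − (Σy)²)]
Numerator: 10×7002 − 233×292 = 1984
Denominator: √[(65430 − 54289)(90260 − 85264)] = √[11141 × 4996] = 7460.5922
r = 1984 / 7460.5922 ≈ 0.266

0.266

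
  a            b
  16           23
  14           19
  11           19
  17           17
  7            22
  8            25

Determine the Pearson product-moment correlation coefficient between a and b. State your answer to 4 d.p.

n = 6, Σa = 73, Σb = 125, Σa² = 975, Σb² = 2649, Σab = 1486
nΣab − ΣaΣb = 8916 − 9125 = -209
nΣa² − (Σa)² = 5850 − 5329 = 521; nΣb² − (Σb)² = 15894 − 15625 = 269
r = -209 / √(521 × 269) = -209 / 374.3648 ≈ -0.5583

-0.5583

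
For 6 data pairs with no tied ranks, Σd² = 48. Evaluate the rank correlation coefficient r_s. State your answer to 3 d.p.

ρ = 1 − 6Σd² / [n(n²−1)] = 1 − 6×48 / (6×35)
  = 1 − 288/210 = 1 − 1.3714 ≈ -0.371

-0.371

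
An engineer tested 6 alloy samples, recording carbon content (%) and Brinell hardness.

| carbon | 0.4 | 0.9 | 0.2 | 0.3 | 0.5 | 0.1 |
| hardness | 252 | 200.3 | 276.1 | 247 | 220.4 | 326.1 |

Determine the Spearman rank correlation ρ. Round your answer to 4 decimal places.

Rank carbon: 4, 6, 2, 3, 5, 1
Rank hardness: 4, 1, 5, 3, 2, 6
d = rank(carbon) − rank(hardness): 0, 5, -3, 0, 3, -5; Σd² = 68
ρ = 1 − 6Σd² / [n(n²−1)] = 1 − 6×68 / (6×35) = 1 − 408/210 ≈ -0.9429

-0.9429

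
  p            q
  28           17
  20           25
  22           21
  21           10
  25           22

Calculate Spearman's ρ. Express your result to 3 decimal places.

Rank p: 5, 1, 3, 2, 4
Rank q: 2, 5, 3, 1, 4
d = rank(p) − rank(q): 3, -4, 0, 1, 0; Σd² = 26
ρ = 1 − 6Σd² / [n(n²−1)] = 1 − 6×26 / (5×24) = 1 − 156/120 ≈ -0.300

-0.300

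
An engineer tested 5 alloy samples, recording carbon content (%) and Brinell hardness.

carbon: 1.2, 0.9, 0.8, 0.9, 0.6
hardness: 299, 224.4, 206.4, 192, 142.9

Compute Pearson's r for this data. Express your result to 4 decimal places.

0.9633

n = 5, Σx = 4.4, Σy = 1064.7, Σx² = 4.06, Σy² = 239641.73, Σxy = 984.42
nΣxy − ΣxΣy = 4922.1 − 4684.68 = 237.42
nΣx² − (Σx)² = 20.3 − 19.36 = 0.94; nΣy² − (Σy)² = 1198208.65 − 1133586.09 = 64622.56
r = 237.42 / √(0.94 × 64622.56) = 237.42 / 246.4654 ≈ 0.9633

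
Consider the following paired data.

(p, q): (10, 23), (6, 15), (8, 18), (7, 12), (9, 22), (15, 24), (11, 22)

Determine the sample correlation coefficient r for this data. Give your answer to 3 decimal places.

n = 7, Σp = 66, Σq = 136, Σp² = 676, Σq² = 2766, Σpq = 1348
nΣpq − ΣpΣq = 9436 − 8976 = 460
nΣp² − (Σp)² = 4732 − 4356 = 376; nΣq² − (Σq)² = 19362 − 18496 = 866
r = 460 / √(376 × 866) = 460 / 570.6277 ≈ 0.806

0.806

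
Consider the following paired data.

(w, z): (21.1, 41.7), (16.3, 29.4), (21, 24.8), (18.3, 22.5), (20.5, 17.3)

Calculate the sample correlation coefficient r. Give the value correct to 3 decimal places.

n = 5, Σw = 97.2, Σz = 135.7, Σw² = 1907.04, Σz² = 4023.83, Σwz = 2646.29
nΣwz − ΣwΣz = 13231.45 − 13190.04 = 41.41
nΣw² − (Σw)² = 9535.2 − 9447.84 = 87.36; nΣz² − (Σz)² = 20119.15 − 18414.49 = 1704.66
r = 41.41 / √(87.36 × 1704.66) = 41.41 / 385.9004 ≈ 0.107

0.107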